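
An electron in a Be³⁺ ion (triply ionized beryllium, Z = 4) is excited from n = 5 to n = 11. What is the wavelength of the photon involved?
179.464650 nm

First, find the transition energy using E_n = -13.6057 Z² / n² eV:
E_5 = -13.6057 × 4² / 5² = -8.7076480000 eV
E_11 = -13.6057 × 4² / 11² = -1.7991008264 eV

Photon energy: |ΔE| = |E_11 - E_5| = 6.9085471736 eV

Convert to wavelength using E = hc/λ with hc = 1239.84 eV·nm:
λ = hc/E = 1239.84 eV·nm / 6.9085471736 eV
λ = 179.464650 nm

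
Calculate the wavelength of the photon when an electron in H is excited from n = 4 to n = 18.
1533.76573 nm

First, find the transition energy using E_n = -13.6057 / n² eV:
E_4 = -13.6057 / 4² = -0.85035625000 eV
E_18 = -13.6057 / 18² = -0.04199290123 eV

Photon energy: |ΔE| = |E_18 - E_4| = 0.80836334877 eV

Convert to wavelength using E = hc/λ with hc = 1239.84 eV·nm:
λ = hc/E = 1239.84 eV·nm / 0.80836334877 eV
λ = 1533.76573 nm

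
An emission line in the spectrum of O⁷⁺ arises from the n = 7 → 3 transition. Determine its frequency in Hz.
1.91e+16 Hz

First, find the transition energy:
E_7 = -13.6057 × 8² / 7² = -17.7707 eV
E_3 = -13.6057 × 8² / 3² = -96.7516 eV
|ΔE| = |E_3 - E_7| = 78.9809 eV

Convert to Joules: E = 78.9809 eV × (1.602177 × 10⁻¹⁹ J/eV) = 1.2654e-17 J

Using E = hf:
f = E/h = 1.2654e-17 J / (6.62607 × 10⁻³⁴ J·s)
f = 1.91e+16 Hz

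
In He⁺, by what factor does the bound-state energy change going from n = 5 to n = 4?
1.56250

Using E_n = -13.6057 Z² / n² eV with Z = 2:

E_4 = -13.6057 × 2² / 4² = -54.4228 / 16 = -3.40142500000 eV
E_5 = -13.6057 × 2² / 5² = -54.4228 / 25 = -2.17691200000 eV

The ratio is:
E_4/E_5 = (-3.40142500000) / (-2.17691200000)
E_4/E_5 = (-54.4228/16) / (-54.4228/25)
E_4/E_5 = 25/16
E_4/E_5 = 1.56250
(Note: the Z² factors cancel in the ratio.)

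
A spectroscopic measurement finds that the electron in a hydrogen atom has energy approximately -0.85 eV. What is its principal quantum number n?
n = 4

The exact energy levels follow E_n = -13.6057 eV / n².

The measured value (-0.85 eV) is reported to only 2 significant figures, so we must test candidate n values and see which one matches to that precision.

Candidate energies:
  n = 2:  E = -13.6057/2² = -3.401425 eV
  n = 3:  E = -13.6057/3² = -1.511744 eV
  n = 4:  E = -13.6057/4² = -0.850356 eV  ← matches
  n = 5:  E = -13.6057/5² = -0.544228 eV
  n = 6:  E = -13.6057/6² = -0.377936 eV

Checking against the measurement of -0.85 eV (2 sig figs), only n = 4 agrees:
E_4 = -0.850356 eV, which rounds to -0.85 eV ✓

Therefore n = 4.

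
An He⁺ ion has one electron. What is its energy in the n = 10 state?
-0.5442 eV

For hydrogen-like ions, the energy levels scale with Z²:
E_n = -13.6057 Z² / n² eV

For He⁺ (Z = 2) at n = 10:
E_10 = -13.6057 × 2² / 10²
E_10 = -13.6057 × 4 / 100
E_10 = -54.4228 / 100
E_10 = -0.5442 eV

The energy is 4 times more negative than hydrogen at the same n due to the stronger nuclear charge.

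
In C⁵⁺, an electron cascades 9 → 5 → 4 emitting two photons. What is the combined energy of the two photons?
24.5658 eV

The energy levels of C⁵⁺ are E_n = -13.6057 × 6² / n² eV.

First transition (9 → 5):
ΔE₁ = |E_5 - E_9|
ΔE₁ = |-19.5922080000 - (-6.0469777778)| = 13.5452302 eV

Second transition (5 → 4):
ΔE₂ = |E_4 - E_5|
ΔE₂ = |-30.6128250000 - (-19.5922080000)| = 11.0206170 eV

Total energy released:
E_total = ΔE₁ + ΔE₂ = 13.5452302 + 11.0206170 = 24.5658 eV

Note: This equals the direct transition 9 → 4: 24.5658 eV ✓
Energy is conserved regardless of the path taken.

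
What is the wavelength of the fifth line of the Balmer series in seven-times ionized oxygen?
6.202 nm

The lines of a series are numbered from the longest wavelength (smallest ΔE) outward; the fifth line is the transition from n = n_f + 5 to n_f.
The Balmer series has all transitions ending at n_f = 2.

For O⁷⁺ (Z = 8), the fifth line (ε-line) is the jump from n = 7 to n = 2:
E_7 = -13.6057 × 8² / 7² = -17.77071 eV
E_2 = -13.6057 × 8² / 2² = -217.69120 eV
ΔE = E_7 - E_2 = 199.92049 eV

λ = hc/E = 1239.84 eV·nm / 199.92049 eV
λ = 6.202 nm

This is the ε-line of the Balmer series in O⁷⁺.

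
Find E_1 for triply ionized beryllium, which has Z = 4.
-217.6912 eV

For hydrogen-like ions, the energy levels scale with Z²:
E_n = -13.6057 Z² / n² eV

For Be³⁺ (Z = 4) at n = 1:
E_1 = -13.6057 × 4² / 1²
E_1 = -13.6057 × 16 / 1
E_1 = -217.6912 / 1
E_1 = -217.6912 eV

The energy is 16 times more negative than hydrogen at the same n due to the stronger nuclear charge.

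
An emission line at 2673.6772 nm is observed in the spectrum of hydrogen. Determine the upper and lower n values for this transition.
n = 13 → n = 5

First, find the photon energy from the wavelength (hc = 1239.84 eV·nm):
E = hc/λ = 1239.84 eV·nm / 2673.6772 nm = 0.46372090 eV

The energy levels of hydrogen satisfy E_n = -13.6057 / n² eV, so an emission n_i → n_f releases
ΔE = 13.6057 × (1/n_f² − 1/n_i²) eV.

Setting ΔE equal to the photon energy:
1/n_f² − 1/n_i² = 0.46372090 / 13.6057 = 0.034082840

Since 1/n_i² must be positive, we need 1/n_f² > 0.034082840, i.e. n_f ≤ 5. For each allowed n_f, solve n_i = (1/n_f² − 0.034082840)^(−1/2) and check whether it is a whole number:
  n_f = 1: 1/n_i² = 1.000000000 − 0.034082840 = 0.965917160 → n_i = 1.017  (not an integer) ✗
  n_f = 2: 1/n_i² = 0.250000000 − 0.034082840 = 0.215917160 → n_i = 2.152  (not an integer) ✗
  n_f = 3: 1/n_i² = 0.111111111 − 0.034082840 = 0.077028271 → n_i = 3.603  (not an integer) ✗
  n_f = 4: 1/n_i² = 0.062500000 − 0.034082840 = 0.028417160 → n_i = 5.932  (not an integer) ✗
  n_f = 5: 1/n_i² = 0.040000000 − 0.034082840 = 0.005917160 → n_i = 13.000  → integer, n_i = 13 ✓

Only n_f = 5 gives an integer upper level, n_i = 13.

The transition is from n = 13 to n = 5 (emission).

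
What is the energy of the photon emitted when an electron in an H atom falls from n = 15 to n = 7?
0.22 eV

The energy levels are E_n = -13.6057 eV / n².

Energy at n = 15: E_15 = -13.6057 / 15² = -0.06047 eV
Energy at n = 7: E_7 = -13.6057 / 7² = -0.27767 eV

For emission (electron falling to lower state), the photon energy is:
E_photon = E_15 - E_7 = |-0.06047 - (-0.27767)|
E_photon = 0.22 eV

This energy is carried away by the emitted photon.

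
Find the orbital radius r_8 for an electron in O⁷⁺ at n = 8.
0.423342 nm (or 4.233418 Å)

The Bohr radius formula is:
r_n = n² a₀ / Z

where a₀ = 0.052917721 nm is the Bohr radius.

For O⁷⁺ (Z = 8) at n = 8:
r_8 = 8² × 0.052917721 nm / 8
r_8 = 64 × 0.052917721 nm / 8
r_8 = 3.3867341 nm / 8
r_8 = 0.423342 nm

The electron orbits at approximately 0.423342 nm from the nucleus.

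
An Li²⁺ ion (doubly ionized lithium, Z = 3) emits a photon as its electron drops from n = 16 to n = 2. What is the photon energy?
30.13 eV

The energy levels are E_n = -13.6057 Z² eV / n².

Energy at n = 16: E_16 = -13.6057 × 3² / 16² = -0.47833 eV
Energy at n = 2: E_2 = -13.6057 × 3² / 2² = -30.61283 eV

For emission (electron falling to lower state), the photon energy is:
E_photon = E_16 - E_2 = |-0.47833 - (-30.61283)|
E_photon = 30.13 eV

This energy is carried away by the emitted photon.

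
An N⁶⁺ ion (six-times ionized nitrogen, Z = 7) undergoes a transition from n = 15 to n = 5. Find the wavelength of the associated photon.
52.304759 nm

First, find the transition energy using E_n = -13.6057 Z² / n² eV:
E_15 = -13.6057 × 7² / 15² = -2.96301911 eV
E_5 = -13.6057 × 7² / 5² = -26.66717200 eV

Photon energy: |ΔE| = |E_5 - E_15| = 23.70415289 eV

Convert to wavelength using E = hc/λ with hc = 1239.84 eV·nm:
λ = hc/E = 1239.84 eV·nm / 23.70415289 eV
λ = 52.304759 nm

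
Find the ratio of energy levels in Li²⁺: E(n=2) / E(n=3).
2.25000

Using E_n = -13.6057 Z² / n² eV with Z = 3:

E_2 = -13.6057 × 3² / 2² = -122.4513 / 4 = -30.61282500000 eV
E_3 = -13.6057 × 3² / 3² = -122.4513 / 9 = -13.60570000000 eV

The ratio is:
E_2/E_3 = (-30.61282500000) / (-13.60570000000)
E_2/E_3 = (-122.4513/4) / (-122.4513/9)
E_2/E_3 = 9/4
E_2/E_3 = 2.25000
(Note: the Z² factors cancel in the ratio.)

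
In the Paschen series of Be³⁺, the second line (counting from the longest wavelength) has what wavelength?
80.092 nm

The lines of a series are numbered from the longest wavelength (smallest ΔE) outward; the second line is the transition from n = n_f + 2 to n_f.
The Paschen series has all transitions ending at n_f = 3.

For Be³⁺ (Z = 4), the second line (β-line) is the jump from n = 5 to n = 3:
E_5 = -13.6057 × 4² / 5² = -8.70765 eV
E_3 = -13.6057 × 4² / 3² = -24.18791 eV
ΔE = E_5 - E_3 = 15.48026 eV

λ = hc/E = 1239.84 eV·nm / 15.48026 eV
λ = 80.092 nm

This is the β-line of the Paschen series in Be³⁺.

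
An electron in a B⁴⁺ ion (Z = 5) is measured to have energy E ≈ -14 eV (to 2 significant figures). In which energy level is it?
n = 5

The exact energy levels follow E_n = -13.6057 Z² / n² eV with Z = 5.

The measured value (-14 eV) is reported to only 2 significant figures, so we must test candidate n values and see which one matches to that precision.

Candidate energies:
  n = 3:  E = -13.6057 × 5² / 3² = -37.79361 eV
  n = 4:  E = -13.6057 × 5² / 4² = -21.25891 eV
  n = 5:  E = -13.6057 × 5² / 5² = -13.60570 eV  ← matches
  n = 6:  E = -13.6057 × 5² / 6² = -9.44840 eV
  n = 7:  E = -13.6057 × 5² / 7² = -6.94168 eV

Checking against the measurement of -14 eV (2 sig figs), only n = 5 agrees:
E_5 = -13.60570 eV, which rounds to -14 eV ✓

Therefore n = 5.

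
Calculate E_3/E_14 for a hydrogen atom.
21.77778

Using E_n = -13.6057 Z² / n² eV with Z = 1:

E_3 = -13.6057 / 3² = -13.6057 / 9 = -1.51174444444 eV
E_14 = -13.6057 / 14² = -13.6057 / 196 = -0.06941683673 eV

The ratio is:
E_3/E_14 = (-1.51174444444) / (-0.06941683673)
E_3/E_14 = (-13.6057/9) / (-13.6057/196)
E_3/E_14 = 196/9
E_3/E_14 = 21.77778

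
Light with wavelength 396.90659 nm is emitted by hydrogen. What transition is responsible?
n = 7 → n = 2

First, find the photon energy from the wavelength (hc = 1239.84 eV·nm):
E = hc/λ = 1239.84 eV·nm / 396.90659 nm = 3.1237577 eV

The energy levels of hydrogen satisfy E_n = -13.6057 / n² eV, so an emission n_i → n_f releases
ΔE = 13.6057 × (1/n_f² − 1/n_i²) eV.

Setting ΔE equal to the photon energy:
1/n_f² − 1/n_i² = 3.1237577 / 13.6057 = 0.22959184

Since 1/n_i² must be positive, we need 1/n_f² > 0.22959184, i.e. n_f ≤ 2. For each allowed n_f, solve n_i = (1/n_f² − 0.22959184)^(−1/2) and check whether it is a whole number:
  n_f = 1: 1/n_i² = 1.00000000 − 0.22959184 = 0.77040816 → n_i = 1.139  (not an integer) ✗
  n_f = 2: 1/n_i² = 0.25000000 − 0.22959184 = 0.02040816 → n_i = 7.000  → integer, n_i = 7 ✓

Only n_f = 2 gives an integer upper level, n_i = 7.

The transition is from n = 7 to n = 2 (emission).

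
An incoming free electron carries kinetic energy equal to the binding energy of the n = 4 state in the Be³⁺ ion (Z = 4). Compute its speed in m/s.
2.1877e+06 m/s (or 0.729736% of c)

The binding energy at n = 4 for Be³⁺ is:
E_4 = -13.6057 × 4²/4² = -13.60570000 eV
|E_4| = 13.60570000 eV

Convert to Joules:
KE = 13.60570000 eV × (1.602177 × 10⁻¹⁹ J/eV) = 2.179874e-18 J

Using KE = ½mv²:
v = √(2·KE/m_e)
v = √(2 × 2.179874e-18 J / 9.10938 × 10⁻³¹ kg)
v = 2.1877e+06 m/s

This is approximately 0.729736% the speed of light.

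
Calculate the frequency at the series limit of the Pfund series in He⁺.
5.26e+14 Hz

The series limit corresponds to the transition from n = ∞ to n = 5.
This is the highest energy (shortest wavelength) transition in the Pfund series.

E_∞ = 0 eV
E_5 = -13.6057 × 2² / 5² = -2.17691 eV

Energy at series limit:
ΔE = E_∞ - E_5 = 0 - (-2.17691) = 2.17691 eV
E = 2.17691 eV × (1.602177 × 10⁻¹⁹ J/eV) = 3.4878e-19 J
f = E/h = 3.4878e-19 J / (6.62607 × 10⁻³⁴ J·s) = 5.26e+14 Hz

This energy equals the ionization energy from the n = 5 state of He⁺.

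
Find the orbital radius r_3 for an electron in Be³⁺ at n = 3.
0.1191 nm (or 1.1907 Å)

The Bohr radius formula is:
r_n = n² a₀ / Z

where a₀ = 0.0529177 nm is the Bohr radius.

For Be³⁺ (Z = 4) at n = 3:
r_3 = 3² × 0.0529177 nm / 4
r_3 = 9 × 0.0529177 nm / 4
r_3 = 0.47626 nm / 4
r_3 = 0.1191 nm

The electron orbits at approximately 0.1191 nm from the nucleus.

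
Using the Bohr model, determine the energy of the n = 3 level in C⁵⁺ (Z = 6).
-54.42 eV

For hydrogen-like ions, the energy levels scale with Z²:
E_n = -13.6057 Z² / n² eV

For C⁵⁺ (Z = 6) at n = 3:
E_3 = -13.6057 × 6² / 3²
E_3 = -13.6057 × 36 / 9
E_3 = -489.8052 / 9
E_3 = -54.42 eV

The energy is 36 times more negative than hydrogen at the same n due to the stronger nuclear charge.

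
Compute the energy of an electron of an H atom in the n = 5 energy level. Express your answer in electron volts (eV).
-0.544 eV

The energy levels of a hydrogen-like atom are given by:
E_n = -13.6057 eV / n²

For n = 5:
E_5 = -13.6057 eV / 5²
E_5 = -13.6057 eV / 25
E_5 = -0.544 eV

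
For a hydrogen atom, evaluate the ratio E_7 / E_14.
4.00

Using E_n = -13.6057 Z² / n² eV with Z = 1:

E_7 = -13.6057 / 7² = -13.6057 / 49 = -0.27766735 eV
E_14 = -13.6057 / 14² = -13.6057 / 196 = -0.06941684 eV

The ratio is:
E_7/E_14 = (-0.27766735) / (-0.06941684)
E_7/E_14 = (-13.6057/49) / (-13.6057/196)
E_7/E_14 = 196/49
E_7/E_14 = 4.00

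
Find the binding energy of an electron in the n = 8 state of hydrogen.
0.213 eV

The ionization energy is the energy needed to remove the electron completely (n → ∞).

For hydrogen, E_n = -13.6057 eV / n².

At n = 8: E_8 = -13.6057 / 8² = -0.212589 eV
At n = ∞: E_∞ = 0 eV

Ionization energy = E_∞ - E_8 = 0 - (-0.212589) = 0.212589 eV
Ionization energy ≈ 0.213 eV

This is also called the binding energy of the electron in state n = 8.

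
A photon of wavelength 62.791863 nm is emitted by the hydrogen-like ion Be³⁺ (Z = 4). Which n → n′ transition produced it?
n = 7 → n = 3

First, find the photon energy from the wavelength (hc = 1239.84 eV·nm):
E = hc/λ = 1239.84 eV·nm / 62.791863 nm = 19.745234 eV

The energy levels of Be³⁺ satisfy E_n = -13.6057 × 4² / n² eV, so an emission n_i → n_f releases
ΔE = 13.6057 × 4² × (1/n_f² − 1/n_i²) eV.

Setting ΔE equal to the photon energy:
1/n_f² − 1/n_i² = 19.745234 / (13.6057 × 4²) = 0.090702950

Since 1/n_i² must be positive, we need 1/n_f² > 0.090702950, i.e. n_f ≤ 3. For each allowed n_f, solve n_i = (1/n_f² − 0.090702950)^(−1/2) and check whether it is a whole number:
  n_f = 1: 1/n_i² = 1.000000000 − 0.090702950 = 0.909297050 → n_i = 1.049  (not an integer) ✗
  n_f = 2: 1/n_i² = 0.250000000 − 0.090702950 = 0.159297050 → n_i = 2.506  (not an integer) ✗
  n_f = 3: 1/n_i² = 0.111111111 − 0.090702950 = 0.020408161 → n_i = 7.000  → integer, n_i = 7 ✓

Only n_f = 3 gives an integer upper level, n_i = 7.

The transition is from n = 7 to n = 3 (emission).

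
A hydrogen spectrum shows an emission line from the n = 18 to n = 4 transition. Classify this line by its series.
Brackett series

The spectral series in hydrogen are named based on the final (lower) energy level:
- Lyman series: n_final = 1 (ultraviolet)
- Balmer series: n_final = 2 (visible/near-UV)
- Paschen series: n_final = 3 (infrared)
- Brackett series: n_final = 4 (infrared)
- Pfund series: n_final = 5 (far infrared)

Since this transition ends at n = 4, it belongs to the Brackett series.

For reference, this 18 → 4 line has photon energy
ΔE = 13.6057 eV × (1/4² - 1/18²) = 0.80836335 eV,
corresponding to wavelength λ = hc/ΔE = 1239.84 eV·nm / 0.80836335 eV = 1533.77 nm in the infrared region.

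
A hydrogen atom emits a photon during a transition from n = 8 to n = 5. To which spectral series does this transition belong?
Pfund series

The spectral series in hydrogen are named based on the final (lower) energy level:
- Lyman series: n_final = 1 (ultraviolet)
- Balmer series: n_final = 2 (visible/near-UV)
- Paschen series: n_final = 3 (infrared)
- Brackett series: n_final = 4 (infrared)
- Pfund series: n_final = 5 (far infrared)

Since this transition ends at n = 5, it belongs to the Pfund series.

For reference, this 8 → 5 line has photon energy
ΔE = 13.6057 eV × (1/5² - 1/8²) = 0.33163893750 eV,
corresponding to wavelength λ = hc/ΔE = 1239.84 eV·nm / 0.33163893750 eV = 3738.52362 nm in the far infrared region.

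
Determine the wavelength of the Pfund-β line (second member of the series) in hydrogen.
4651.2491 nm

The lines of a series are numbered from the longest wavelength (smallest ΔE) outward; the second line is the transition from n = n_f + 2 to n_f.
The Pfund series has all transitions ending at n_f = 5.

For H, the second line (β-line) is the jump from n = 7 to n = 5:
E_7 = -13.6057 / 7² = -0.2776673469 eV
E_5 = -13.6057 / 5² = -0.5442280000 eV
ΔE = E_7 - E_5 = 0.2665606531 eV

λ = hc/E = 1239.84 eV·nm / 0.2665606531 eV
λ = 4651.2491 nm

This is the β-line of the Pfund series in H.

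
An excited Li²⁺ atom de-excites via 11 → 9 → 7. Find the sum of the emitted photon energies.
1.49 eV

The energy levels of Li²⁺ are E_n = -13.6057 × 3² / n² eV.

First transition (11 → 9):
ΔE₁ = |E_9 - E_11|
ΔE₁ = |-1.51174444 - (-1.01199421)| = 0.49975 eV

Second transition (9 → 7):
ΔE₂ = |E_7 - E_9|
ΔE₂ = |-2.49900612 - (-1.51174444)| = 0.98726 eV

Total energy released:
E_total = ΔE₁ + ΔE₂ = 0.49975 + 0.98726 = 1.49 eV

Note: This equals the direct transition 11 → 7: 1.49 eV ✓
Energy is conserved regardless of the path taken.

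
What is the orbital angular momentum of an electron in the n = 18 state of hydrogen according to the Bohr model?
1.89823e-33 J·s (or 18ℏ)

In the Bohr model, angular momentum is quantized:
L = nℏ

where ℏ = h/(2π) = 1.0545718e-34 J·s

For n = 18:
L = 18 × 1.0545718e-34 J·s
L = 1.89823e-33 J·s

This can also be written as L = 18ℏ.
The angular momentum is an integer multiple of the reduced Planck constant.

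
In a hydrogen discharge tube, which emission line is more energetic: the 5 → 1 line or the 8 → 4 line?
5 → 1

Calculate the energy for each transition:

Transition 5 → 1:
ΔE₁ = |E_1 - E_5| = |-13.6057/1² - (-13.6057/5²)|
ΔE₁ = |-13.605700000000 - (-0.544228000000)| = 13.061472000 eV

Transition 8 → 4:
ΔE₂ = |E_4 - E_8| = |-13.6057/4² - (-13.6057/8²)|
ΔE₂ = |-0.850356250000 - (-0.212589062500)| = 0.637767188 eV

Since 13.061472000 eV > 0.637767188 eV, the transition 5 → 1 emits the more energetic photon.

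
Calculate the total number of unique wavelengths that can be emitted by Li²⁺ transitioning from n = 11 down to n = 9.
3

The electron can occupy levels n = 9, 10, ..., 11 during de-excitation — that is m = 11 - 9 + 1 = 3 distinct levels.

The number of distinct spectral lines equals the number of ways to choose 2 of these m levels (each pair gives one possible emission transition):

Number of lines = m(m-1)/2 = 3×2/2 = 3

These correspond to all possible transitions between the 3 levels:
11 → 10, 11 → 9, 10 → 9

Each transition produces a photon with a unique energy (and thus wavelength). This count does not depend on Z.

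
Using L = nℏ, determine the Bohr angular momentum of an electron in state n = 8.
8.4366e-34 J·s (or 8ℏ)

In the Bohr model, angular momentum is quantized:
L = nℏ

where ℏ = h/(2π) = 1.054572e-34 J·s

For n = 8:
L = 8 × 1.054572e-34 J·s
L = 8.4366e-34 J·s

This can also be written as L = 8ℏ.
The angular momentum is an integer multiple of the reduced Planck constant.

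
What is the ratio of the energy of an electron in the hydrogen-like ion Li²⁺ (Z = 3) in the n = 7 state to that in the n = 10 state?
2.04

Using E_n = -13.6057 Z² / n² eV with Z = 3:

E_7 = -13.6057 × 3² / 7² = -122.4513 / 49 = -2.49900612 eV
E_10 = -13.6057 × 3² / 10² = -122.4513 / 100 = -1.22451300 eV

The ratio is:
E_7/E_10 = (-2.49900612) / (-1.22451300)
E_7/E_10 = (-122.4513/49) / (-122.4513/100)
E_7/E_10 = 100/49
E_7/E_10 = 2.04
(Note: the Z² factors cancel in the ratio.)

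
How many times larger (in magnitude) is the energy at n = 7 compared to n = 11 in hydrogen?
2.46939

Using E_n = -13.6057 Z² / n² eV with Z = 1:

E_7 = -13.6057 / 7² = -13.6057 / 49 = -0.27766734694 eV
E_11 = -13.6057 / 11² = -13.6057 / 121 = -0.11244380165 eV

The ratio is:
E_7/E_11 = (-0.27766734694) / (-0.11244380165)
E_7/E_11 = (-13.6057/49) / (-13.6057/121)
E_7/E_11 = 121/49
E_7/E_11 = 2.46939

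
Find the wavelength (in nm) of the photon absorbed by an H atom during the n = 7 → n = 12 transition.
6768.302 nm

First, find the transition energy using E_n = -13.6057 / n² eV:
E_7 = -13.6057 / 7² = -0.277667347 eV
E_12 = -13.6057 / 12² = -0.094484028 eV

Photon energy: |ΔE| = |E_12 - E_7| = 0.183183319 eV

Convert to wavelength using E = hc/λ with hc = 1239.84 eV·nm:
λ = hc/E = 1239.84 eV·nm / 0.183183319 eV
λ = 6768.302 nm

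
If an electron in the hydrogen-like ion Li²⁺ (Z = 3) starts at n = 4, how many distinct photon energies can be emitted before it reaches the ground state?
6

The electron can occupy levels n = 1, 2, ..., 4 during de-excitation — that is m = 4 - 1 + 1 = 4 distinct levels.

The number of distinct spectral lines equals the number of ways to choose 2 of these m levels (each pair gives one possible emission transition):

Number of lines = m(m-1)/2 = 4×3/2 = 6

These correspond to all possible transitions between the 4 levels:
4 → 3, 4 → 2, 4 → 1, 3 → 2, 3 → 1, 2 → 1

Each transition produces a photon with a unique energy (and thus wavelength). This count does not depend on Z.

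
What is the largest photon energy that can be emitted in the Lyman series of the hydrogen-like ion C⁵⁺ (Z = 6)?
489.805 eV

The series limit corresponds to the transition from n = ∞ to n = 1.
This is the highest energy (shortest wavelength) transition in the Lyman series.

E_∞ = 0 eV
E_1 = -13.6057 × 6² / 1² = -489.805 eV

Energy at series limit:
ΔE = E_∞ - E_1 = 0 - (-489.805) = 489.805 eV

This energy equals the ionization energy from the n = 1 state of C⁵⁺.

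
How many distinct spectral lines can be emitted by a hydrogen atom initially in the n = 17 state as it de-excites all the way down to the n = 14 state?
6

The electron can occupy levels n = 14, 15, ..., 17 during de-excitation — that is m = 17 - 14 + 1 = 4 distinct levels.

The number of distinct spectral lines equals the number of ways to choose 2 of these m levels (each pair gives one possible emission transition):

Number of lines = m(m-1)/2 = 4×3/2 = 6

These correspond to all possible transitions between the 4 levels:
17 → 16, 17 → 15, 17 → 14, 16 → 15, 16 → 14, 15 → 14

Each transition produces a photon with a unique energy (and thus wavelength). This count does not depend on Z.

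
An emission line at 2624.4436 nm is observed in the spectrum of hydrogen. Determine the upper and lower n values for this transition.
n = 6 → n = 4

First, find the photon energy from the wavelength (hc = 1239.84 eV·nm):
E = hc/λ = 1239.84 eV·nm / 2624.4436 nm = 0.47242014 eV

The energy levels of hydrogen satisfy E_n = -13.6057 / n² eV, so an emission n_i → n_f releases
ΔE = 13.6057 × (1/n_f² − 1/n_i²) eV.

Setting ΔE equal to the photon energy:
1/n_f² − 1/n_i² = 0.47242014 / 13.6057 = 0.034722222

Since 1/n_i² must be positive, we need 1/n_f² > 0.034722222, i.e. n_f ≤ 5. For each allowed n_f, solve n_i = (1/n_f² − 0.034722222)^(−1/2) and check whether it is a whole number:
  n_f = 1: 1/n_i² = 1.000000000 − 0.034722222 = 0.965277778 → n_i = 1.018  (not an integer) ✗
  n_f = 2: 1/n_i² = 0.250000000 − 0.034722222 = 0.215277778 → n_i = 2.155  (not an integer) ✗
  n_f = 3: 1/n_i² = 0.111111111 − 0.034722222 = 0.076388889 → n_i = 3.618  (not an integer) ✗
  n_f = 4: 1/n_i² = 0.062500000 − 0.034722222 = 0.027777778 → n_i = 6.000  → integer, n_i = 6 ✓
  n_f = 5: 1/n_i² = 0.040000000 − 0.034722222 = 0.005277778 → n_i = 13.765  (not an integer) ✗

Only n_f = 4 gives an integer upper level, n_i = 6.

The transition is from n = 6 to n = 4 (emission).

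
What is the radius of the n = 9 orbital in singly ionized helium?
2.14317 nm (or 21.43168 Å)

The Bohr radius formula is:
r_n = n² a₀ / Z

where a₀ = 0.05291772 nm is the Bohr radius.

For He⁺ (Z = 2) at n = 9:
r_9 = 9² × 0.05291772 nm / 2
r_9 = 81 × 0.05291772 nm / 2
r_9 = 4.286335 nm / 2
r_9 = 2.14317 nm

The electron orbits at approximately 2.14317 nm from the nucleus.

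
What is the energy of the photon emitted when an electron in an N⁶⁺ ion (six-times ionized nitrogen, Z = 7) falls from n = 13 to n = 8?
6.47 eV

The energy levels are E_n = -13.6057 Z² eV / n².

Energy at n = 13: E_13 = -13.6057 × 7² / 13² = -3.94485 eV
Energy at n = 8: E_8 = -13.6057 × 7² / 8² = -10.41686 eV

For emission (electron falling to lower state), the photon energy is:
E_photon = E_13 - E_8 = |-3.94485 - (-10.41686)|
E_photon = 6.47 eV

This energy is carried away by the emitted photon.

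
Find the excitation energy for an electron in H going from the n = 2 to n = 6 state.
3.0235 eV

The energy levels of a hydrogen-like atom are E_n = -13.6057 eV / n².

Energy at n = 2: E_2 = -13.6057 / 2² = -3.4014250 eV
Energy at n = 6: E_6 = -13.6057 / 6² = -0.3779361 eV

The excitation energy is the difference:
ΔE = E_6 - E_2
ΔE = -0.3779361 - (-3.4014250)
ΔE = 3.0235 eV

Since this is positive, energy must be absorbed (photon absorption).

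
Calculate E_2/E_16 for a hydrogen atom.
64.0000

Using E_n = -13.6057 Z² / n² eV with Z = 1:

E_2 = -13.6057 / 2² = -13.6057 / 4 = -3.4014250000 eV
E_16 = -13.6057 / 16² = -13.6057 / 256 = -0.0531472656 eV

The ratio is:
E_2/E_16 = (-3.4014250000) / (-0.0531472656)
E_2/E_16 = (-13.6057/4) / (-13.6057/256)
E_2/E_16 = 256/4
E_2/E_16 = 64.0000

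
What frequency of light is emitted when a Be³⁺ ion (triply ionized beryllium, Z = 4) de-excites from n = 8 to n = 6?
6.3969e+14 Hz

First, find the transition energy:
E_8 = -13.6057 × 4² / 8² = -3.4014250 eV
E_6 = -13.6057 × 4² / 6² = -6.0469778 eV
|ΔE| = |E_6 - E_8| = 2.6455528 eV

Convert to Joules: E = 2.6455528 eV × (1.602177 × 10⁻¹⁹ J/eV) = 4.238644e-19 J

Using E = hf:
f = E/h = 4.238644e-19 J / (6.62607 × 10⁻³⁴ J·s)
f = 6.3969e+14 Hz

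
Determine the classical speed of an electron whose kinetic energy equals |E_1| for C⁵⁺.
1.31e+07 m/s (or 4.3784% of c)

The binding energy at n = 1 for C⁵⁺ is:
E_1 = -13.6057 × 6²/1² = -489.805200 eV
|E_1| = 489.805200 eV

Convert to Joules:
KE = 489.805200 eV × (1.602177 × 10⁻¹⁹ J/eV) = 7.8475e-17 J

Using KE = ½mv²:
v = √(2·KE/m_e)
v = √(2 × 7.8475e-17 J / 9.10938 × 10⁻³¹ kg)
v = 1.31e+07 m/s

This is approximately 4.3784% the speed of light.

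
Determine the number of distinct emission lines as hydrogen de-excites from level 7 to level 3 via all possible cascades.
10

The electron can occupy levels n = 3, 4, ..., 7 during de-excitation — that is m = 7 - 3 + 1 = 5 distinct levels.

The number of distinct spectral lines equals the number of ways to choose 2 of these m levels (each pair gives one possible emission transition):

Number of lines = m(m-1)/2 = 5×4/2 = 10

These correspond to all possible transitions between the 5 levels:
7 → 6, 7 → 5, 7 → 4, 7 → 3, 6 → 5, 6 → 4, 6 → 3, 5 → 4...

Each transition produces a photon with a unique energy (and thus wavelength). This count does not depend on Z.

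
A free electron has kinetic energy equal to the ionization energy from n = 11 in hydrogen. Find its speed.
1.989e+05 m/s (or 0.06634% of c)

The binding energy at n = 11 for hydrogen is:
E_11 = -13.6057/11² = -0.1124438 eV
|E_11| = 0.1124438 eV

Convert to Joules:
KE = 0.1124438 eV × (1.602177 × 10⁻¹⁹ J/eV) = 1.80155e-20 J

Using KE = ½mv²:
v = √(2·KE/m_e)
v = √(2 × 1.80155e-20 J / 9.10938 × 10⁻³¹ kg)
v = 1.989e+05 m/s

This is approximately 0.06634% the speed of light.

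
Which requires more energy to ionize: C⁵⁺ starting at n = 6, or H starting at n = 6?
C⁵⁺ at n = 6 (E = -13.61 eV)

Using E_n = -13.6057 Z² / n² eV:

C⁵⁺ (Z = 6) at n = 6:
E = -13.6057 × 6² / 6² = -13.6057 × 36 / 36 = -13.60570 eV

H (Z = 1) at n = 6:
E = -13.6057 × 1² / 6² = -13.6057 × 1 / 36 = -0.37794 eV

Since -13.60570 eV < -0.37794 eV,
C⁵⁺ at n = 6 is more tightly bound (requires more energy to ionize).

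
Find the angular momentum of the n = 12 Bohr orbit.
1.27e-33 J·s (or 12ℏ)

In the Bohr model, angular momentum is quantized:
L = nℏ

where ℏ = h/(2π) = 1.0546e-34 J·s

For n = 12:
L = 12 × 1.0546e-34 J·s
L = 1.27e-33 J·s

This can also be written as L = 12ℏ.
The angular momentum is an integer multiple of the reduced Planck constant.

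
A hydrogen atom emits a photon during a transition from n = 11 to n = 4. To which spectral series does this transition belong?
Brackett series

The spectral series in hydrogen are named based on the final (lower) energy level:
- Lyman series: n_final = 1 (ultraviolet)
- Balmer series: n_final = 2 (visible/near-UV)
- Paschen series: n_final = 3 (infrared)
- Brackett series: n_final = 4 (infrared)
- Pfund series: n_final = 5 (far infrared)

Since this transition ends at n = 4, it belongs to the Brackett series.

For reference, this 11 → 4 line has photon energy
ΔE = 13.6057 eV × (1/4² - 1/11²) = 0.7379124483 eV,
corresponding to wavelength λ = hc/ΔE = 1239.84 eV·nm / 0.7379124483 eV = 1680.1993 nm in the infrared region.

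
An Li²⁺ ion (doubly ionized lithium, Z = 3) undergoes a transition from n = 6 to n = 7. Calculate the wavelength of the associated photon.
1373.90743 nm

First, find the transition energy using E_n = -13.6057 Z² / n² eV:
E_6 = -13.6057 × 3² / 6² = -3.40142500000 eV
E_7 = -13.6057 × 3² / 7² = -2.49900612245 eV

Photon energy: |ΔE| = |E_7 - E_6| = 0.90241887755 eV

Convert to wavelength using E = hc/λ with hc = 1239.84 eV·nm:
λ = hc/E = 1239.84 eV·nm / 0.90241887755 eV
λ = 1373.90743 nm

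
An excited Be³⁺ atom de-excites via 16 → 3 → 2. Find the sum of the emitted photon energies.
53.57 eV

The energy levels of Be³⁺ are E_n = -13.6057 × 4² / n² eV.

First transition (16 → 3):
ΔE₁ = |E_3 - E_16|
ΔE₁ = |-24.18791111 - (-0.85035625)| = 23.33755 eV

Second transition (3 → 2):
ΔE₂ = |E_2 - E_3|
ΔE₂ = |-54.42280000 - (-24.18791111)| = 30.23489 eV

Total energy released:
E_total = ΔE₁ + ΔE₂ = 23.33755 + 30.23489 = 53.57 eV

Note: This equals the direct transition 16 → 2: 53.57 eV ✓
Energy is conserved regardless of the path taken.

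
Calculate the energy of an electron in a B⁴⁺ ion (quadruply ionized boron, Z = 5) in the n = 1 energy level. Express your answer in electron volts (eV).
-340.14 eV

The energy levels of a hydrogen-like atom are given by:
E_n = -13.6057 Z² / n² eV  (with Z = 5 for B⁴⁺)

For n = 1:
E_1 = -13.6057 × 5² / 1²
E_1 = -13.6057 × 25 / 1
E_1 = -340.14 eV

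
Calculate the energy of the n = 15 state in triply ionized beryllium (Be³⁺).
-0.9675 eV

For hydrogen-like ions, the energy levels scale with Z²:
E_n = -13.6057 Z² / n² eV

For Be³⁺ (Z = 4) at n = 15:
E_15 = -13.6057 × 4² / 15²
E_15 = -13.6057 × 16 / 225
E_15 = -217.6912 / 225
E_15 = -0.9675 eV

The energy is 16 times more negative than hydrogen at the same n due to the stronger nuclear charge.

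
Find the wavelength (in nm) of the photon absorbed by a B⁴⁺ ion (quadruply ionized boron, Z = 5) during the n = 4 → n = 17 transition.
61.739 nm

First, find the transition energy using E_n = -13.6057 Z² / n² eV:
E_4 = -13.6057 × 5² / 4² = -21.25891 eV
E_17 = -13.6057 × 5² / 17² = -1.17696 eV

Photon energy: |ΔE| = |E_17 - E_4| = 20.08195 eV

Convert to wavelength using E = hc/λ with hc = 1239.84 eV·nm:
λ = hc/E = 1239.84 eV·nm / 20.08195 eV
λ = 61.739 nm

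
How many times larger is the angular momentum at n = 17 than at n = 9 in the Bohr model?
1.89

In the Bohr model, L_n = nℏ, so the ratio is purely the ratio of quantum numbers:

L_17/L_9 = 17ℏ / 9ℏ = 17/9 = 1.89

The angular momentum scales linearly with n.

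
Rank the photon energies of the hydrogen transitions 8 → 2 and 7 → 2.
8 → 2

Calculate the energy for each transition:

Transition 8 → 2:
ΔE₁ = |E_2 - E_8| = |-13.6057/2² - (-13.6057/8²)|
ΔE₁ = |-3.4014250000 - (-0.2125890625)| = 3.1888359 eV

Transition 7 → 2:
ΔE₂ = |E_2 - E_7| = |-13.6057/2² - (-13.6057/7²)|
ΔE₂ = |-3.4014250000 - (-0.2776673469)| = 3.1237577 eV

Since 3.1888359 eV > 3.1237577 eV, the transition 8 → 2 emits the more energetic photon.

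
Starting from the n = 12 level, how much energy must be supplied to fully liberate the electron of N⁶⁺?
4.63 eV

The ionization energy is the energy needed to remove the electron completely (n → ∞).

For a hydrogen-like ion with Z = 7, E_n = -13.6057 Z² / n² eV.

At n = 12: E_12 = -13.6057 × 7² / 12² = -4.62972 eV
At n = ∞: E_∞ = 0 eV

Ionization energy = E_∞ - E_12 = 0 - (-4.62972) = 4.62972 eV
Ionization energy ≈ 4.63 eV

This is also called the binding energy of the electron in state n = 12.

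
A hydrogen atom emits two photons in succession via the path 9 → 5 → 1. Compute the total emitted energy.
13.4377 eV

The energy levels of hydrogen are E_n = -13.6057 / n² eV.

First transition (9 → 5):
ΔE₁ = |E_5 - E_9|
ΔE₁ = |-0.5442280000 - (-0.1679716049)| = 0.3762564 eV

Second transition (5 → 1):
ΔE₂ = |E_1 - E_5|
ΔE₂ = |-13.6057000000 - (-0.5442280000)| = 13.0614720 eV

Total energy released:
E_total = ΔE₁ + ΔE₂ = 0.3762564 + 13.0614720 = 13.4377 eV

Note: This equals the direct transition 9 → 1: 13.4377 eV ✓
Energy is conserved regardless of the path taken.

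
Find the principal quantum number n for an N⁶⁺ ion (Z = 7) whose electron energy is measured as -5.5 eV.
n = 11

The exact energy levels follow E_n = -13.6057 Z² / n² eV with Z = 7.

The measured value (-5.5 eV) is reported to only 2 significant figures, so we must test candidate n values and see which one matches to that precision.

Candidate energies:
  n = 9:  E = -13.6057 × 7² / 9² = -8.23061 eV
  n = 10:  E = -13.6057 × 7² / 10² = -6.66679 eV
  n = 11:  E = -13.6057 × 7² / 11² = -5.50975 eV  ← matches
  n = 12:  E = -13.6057 × 7² / 12² = -4.62972 eV
  n = 13:  E = -13.6057 × 7² / 13² = -3.94485 eV

Checking against the measurement of -5.5 eV (2 sig figs), only n = 11 agrees:
E_11 = -5.50975 eV, which rounds to -5.5 eV ✓

Therefore n = 11.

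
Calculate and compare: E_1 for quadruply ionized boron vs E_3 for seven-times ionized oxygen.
B⁴⁺ at n = 1 (E = -340.142500 eV)

Using E_n = -13.6057 Z² / n² eV:

B⁴⁺ (Z = 5) at n = 1:
E = -13.6057 × 5² / 1² = -13.6057 × 25 / 1 = -340.142500000 eV

O⁷⁺ (Z = 8) at n = 3:
E = -13.6057 × 8² / 3² = -13.6057 × 64 / 9 = -96.751644444 eV

Since -340.142500000 eV < -96.751644444 eV,
B⁴⁺ at n = 1 is more tightly bound (requires more energy to ionize).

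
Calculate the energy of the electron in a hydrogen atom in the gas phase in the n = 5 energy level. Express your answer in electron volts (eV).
-0.54423 eV

The energy levels of a hydrogen-like atom are given by:
E_n = -13.6057 eV / n²

For n = 5:
E_5 = -13.6057 eV / 5²
E_5 = -13.6057 eV / 25
E_5 = -0.54423 eV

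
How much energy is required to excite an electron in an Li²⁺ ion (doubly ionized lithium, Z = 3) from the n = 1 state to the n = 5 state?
117.5532 eV

The energy levels of a hydrogen-like atom are E_n = -13.6057 Z² eV / n².

Energy at n = 1: E_1 = -13.6057 × 3² / 1² = -122.4513000 eV
Energy at n = 5: E_5 = -13.6057 × 3² / 5² = -4.8980520 eV

The excitation energy is the difference:
ΔE = E_5 - E_1
ΔE = -4.8980520 - (-122.4513000)
ΔE = 117.5532 eV

Since this is positive, energy must be absorbed (photon absorption).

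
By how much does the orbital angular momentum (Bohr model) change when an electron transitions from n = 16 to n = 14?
2.109e-34 J·s (or 2ℏ)

In the Bohr model, L_n = nℏ where ℏ = 1.05457e-34 J·s.

L_16 = 16ℏ = 1.68731e-33 J·s
L_14 = 14ℏ = 1.47640e-33 J·s

ΔL = L_16 - L_14 = (16 - 14)ℏ = 2ℏ
ΔL = 2 × 1.05457e-34 J·s = 2.109e-34 J·s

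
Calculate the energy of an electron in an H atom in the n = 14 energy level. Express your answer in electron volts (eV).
-0.0694 eV

The energy levels of a hydrogen-like atom are given by:
E_n = -13.6057 eV / n²

For n = 14:
E_14 = -13.6057 eV / 14²
E_14 = -13.6057 eV / 196
E_14 = -0.0694 eV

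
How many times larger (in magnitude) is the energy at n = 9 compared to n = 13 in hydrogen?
2.09

Using E_n = -13.6057 Z² / n² eV with Z = 1:

E_9 = -13.6057 / 9² = -13.6057 / 81 = -0.16797160 eV
E_13 = -13.6057 / 13² = -13.6057 / 169 = -0.08050710 eV

The ratio is:
E_9/E_13 = (-0.16797160) / (-0.08050710)
E_9/E_13 = (-13.6057/81) / (-13.6057/169)
E_9/E_13 = 169/81
E_9/E_13 = 2.09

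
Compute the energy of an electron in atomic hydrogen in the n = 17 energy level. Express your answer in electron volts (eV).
-0.047079 eV

The energy levels of a hydrogen-like atom are given by:
E_n = -13.6057 eV / n²

For n = 17:
E_17 = -13.6057 eV / 17²
E_17 = -13.6057 eV / 289
E_17 = -0.047079 eV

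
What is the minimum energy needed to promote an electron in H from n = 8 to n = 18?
0.17060 eV

The energy levels of a hydrogen-like atom are E_n = -13.6057 eV / n².

Energy at n = 8: E_8 = -13.6057 / 8² = -0.21258906 eV
Energy at n = 18: E_18 = -13.6057 / 18² = -0.04199290 eV

The excitation energy is the difference:
ΔE = E_18 - E_8
ΔE = -0.04199290 - (-0.21258906)
ΔE = 0.17060 eV

Since this is positive, energy must be absorbed (photon absorption).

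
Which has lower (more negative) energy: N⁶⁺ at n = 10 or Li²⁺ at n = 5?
N⁶⁺ at n = 10 (E = -6.66679 eV)

Using E_n = -13.6057 Z² / n² eV:

N⁶⁺ (Z = 7) at n = 10:
E = -13.6057 × 7² / 10² = -13.6057 × 49 / 100 = -6.66679300 eV

Li²⁺ (Z = 3) at n = 5:
E = -13.6057 × 3² / 5² = -13.6057 × 9 / 25 = -4.89805200 eV

Since -6.66679300 eV < -4.89805200 eV,
N⁶⁺ at n = 10 is more tightly bound (requires more energy to ionize).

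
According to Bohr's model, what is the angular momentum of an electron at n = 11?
1.16e-33 J·s (or 11ℏ)

In the Bohr model, angular momentum is quantized:
L = nℏ

where ℏ = h/(2π) = 1.0546e-34 J·s

For n = 11:
L = 11 × 1.0546e-34 J·s
L = 1.16e-33 J·s

This can also be written as L = 11ℏ.
The angular momentum is an integer multiple of the reduced Planck constant.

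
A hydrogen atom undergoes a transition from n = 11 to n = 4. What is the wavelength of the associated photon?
1680.1993 nm

First, find the transition energy using E_n = -13.6057 / n² eV:
E_11 = -13.6057 / 11² = -0.1124438017 eV
E_4 = -13.6057 / 4² = -0.8503562500 eV

Photon energy: |ΔE| = |E_4 - E_11| = 0.7379124483 eV

Convert to wavelength using E = hc/λ with hc = 1239.84 eV·nm:
λ = hc/E = 1239.84 eV·nm / 0.7379124483 eV
λ = 1680.1993 nm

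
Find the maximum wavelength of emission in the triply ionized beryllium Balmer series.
41.007 nm

The longest wavelength corresponds to the smallest energy transition in the series.
The Balmer series has all transitions ending at n_f = 2.

For Be³⁺ (Z = 4), the first line (α-line) is the jump from n = 3 to n = 2:
E_3 = -13.6057 × 4² / 3² = -24.18791 eV
E_2 = -13.6057 × 4² / 2² = -54.42280 eV
ΔE = E_3 - E_2 = 30.23489 eV

λ = hc/E = 1239.84 eV·nm / 30.23489 eV
λ = 41.007 nm

This is the α-line of the Balmer series in Be³⁺.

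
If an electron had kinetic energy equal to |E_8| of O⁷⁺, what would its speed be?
2.18769e+06 m/s (or 0.729736% of c)

The binding energy at n = 8 for O⁷⁺ is:
E_8 = -13.6057 × 8²/8² = -13.60570000 eV
|E_8| = 13.60570000 eV

Convert to Joules:
KE = 13.60570000 eV × (1.602177 × 10⁻¹⁹ J/eV) = 2.1798740e-18 J

Using KE = ½mv²:
v = √(2·KE/m_e)
v = √(2 × 2.1798740e-18 J / 9.10938 × 10⁻³¹ kg)
v = 2.18769e+06 m/s

This is approximately 0.729736% the speed of light.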